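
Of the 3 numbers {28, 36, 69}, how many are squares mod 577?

(28/577) = -1 → non-residue.
(36/577) = +1 → QR.
(69/577) = +1 → QR.
Total quadratic residues among the 3: 2.

2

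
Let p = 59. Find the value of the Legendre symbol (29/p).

Reciprocity: 29 ≡ 1 and 59 ≡ 3 (mod 4), so (29/59) = +(59/29).
Reduce top mod 29: now compute (1/29).
Reached (1/29) = 1. Collecting the sign flips along the way, the symbol is +1.

1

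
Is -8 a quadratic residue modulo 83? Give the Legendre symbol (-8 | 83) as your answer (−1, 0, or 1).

1

Euler's criterion: (-8/83) ≡ 75^41 (mod 83).
75^2 ≡ 64 (mod 83)
75^4 ≡ 29 (mod 83)
75^8 ≡ 11 (mod 83)
75^16 ≡ 38 (mod 83)
75^32 ≡ 33 (mod 83)
75^41 = 75^(32+8+1) ≡ 1 (mod 83).
Result is 1, so (-8/83) = 1.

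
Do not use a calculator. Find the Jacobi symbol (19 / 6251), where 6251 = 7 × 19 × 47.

Reciprocity: 19 ≡ 3 and 6251 ≡ 3 (mod 4), so (19/6251) = −(6251/19).
Reduce top mod 19: now compute (0/19).
Top reduces to 0: gcd > 1, so the symbol is 0.

0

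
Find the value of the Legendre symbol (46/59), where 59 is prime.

Pull out 2: since 59 ≡ 3 (mod 8), (2/59) = -1.
Reciprocity: 23 ≡ 3 and 59 ≡ 3 (mod 4), so (23/59) = −(59/23).
Reduce top mod 23: now compute (13/23).
Reciprocity: 13 ≡ 1 and 23 ≡ 3 (mod 4), so (13/23) = +(23/13).
Reduce top mod 13: now compute (10/13).
Pull out 2: since 13 ≡ 5 (mod 8), (2/13) = -1.
Reciprocity: 5 ≡ 1 and 13 ≡ 1 (mod 4), so (5/13) = +(13/5).
Reduce top mod 5: now compute (3/5).
Reciprocity: 3 ≡ 3 and 5 ≡ 1 (mod 4), so (3/5) = +(5/3).
Reduce top mod 3: now compute (2/3).
Pull out 2: since 3 ≡ 3 (mod 8), (2/3) = -1.
Reached (1/3) = 1. Collecting the sign flips along the way, the symbol is +1.

1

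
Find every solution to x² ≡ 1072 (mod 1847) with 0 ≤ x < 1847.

456, 1391

Since 1847 ≡ 3 (mod 4), a square root of 1072 is 1072^((1847+1)/4) = 1072^462 mod 1847.
Repeated squaring: 1072^2≡350, 1072^4≡598, 1072^8≡1133, 1072^16≡24, 1072^32≡576, 1072^64≡1163, 1072^128≡565, 1072^256≡1541 (mod 1847).
1072^462 = 1072^(256+128+64+8+4+2) ≡ 1391 (mod 1847).
Check: 1391² = 1934881 ≡ 1072 (mod 1847). The two roots are 456 and 1391.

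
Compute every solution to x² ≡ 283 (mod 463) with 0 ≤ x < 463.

Since 463 ≡ 3 (mod 4), a square root of 283 is 283^((463+1)/4) = 283^116 mod 463.
Repeated squaring: 283^2≡453, 283^4≡100, 283^8≡277, 283^16≡334, 283^32≡436, 283^64≡266 (mod 463).
283^116 = 283^(64+32+16+4) ≡ 111 (mod 463).
Check: 111² = 12321 ≡ 283 (mod 463). The two roots are 111 and 352.

111, 352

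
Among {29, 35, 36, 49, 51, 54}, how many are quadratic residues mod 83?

4

(29/83) = +1 → QR.
(35/83) = -1 → non-residue.
(36/83) = +1 → QR.
(49/83) = +1 → QR.
(51/83) = +1 → QR.
(54/83) = -1 → non-residue.
Total quadratic residues among the 6: 4.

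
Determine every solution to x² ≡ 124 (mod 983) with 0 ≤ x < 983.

Since 983 ≡ 3 (mod 4), a square root of 124 is 124^((983+1)/4) = 124^246 mod 983.
Repeated squaring: 124^2≡631, 124^4≡46, 124^8≡150, 124^16≡874, 124^32≡85, 124^64≡344, 124^128≡376 (mod 983).
124^246 = 124^(128+64+32+16+4+2) ≡ 829 (mod 983).
Check: 829² = 687241 ≡ 124 (mod 983). The two roots are 154 and 829.

154, 829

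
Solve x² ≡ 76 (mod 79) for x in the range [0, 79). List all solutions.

32, 47

Since 79 ≡ 3 (mod 4), a square root of 76 is 76^((79+1)/4) = 76^20 mod 79.
Repeated squaring: 76^2≡9, 76^4≡2, 76^8≡4, 76^16≡16 (mod 79).
76^20 = 76^(16+4) ≡ 32 (mod 79).
Check: 32² = 1024 ≡ 76 (mod 79). The two roots are 32 and 47.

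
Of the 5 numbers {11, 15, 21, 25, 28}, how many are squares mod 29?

(11/29) = -1 → non-residue.
(15/29) = -1 → non-residue.
(21/29) = -1 → non-residue.
(25/29) = +1 → QR.
(28/29) = +1 → QR.
Total quadratic residues among the 5: 2.

2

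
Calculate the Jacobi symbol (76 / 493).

-1

Pull out 2^2: since 493 ≡ 5 (mod 8), (2/493) = -1, so (2/493)^2 = +1.
Reciprocity: 19 ≡ 3 and 493 ≡ 1 (mod 4), so (19/493) = +(493/19).
Reduce top mod 19: now compute (18/19).
Pull out 2: since 19 ≡ 3 (mod 8), (2/19) = -1.
Reciprocity: 9 ≡ 1 and 19 ≡ 3 (mod 4), so (9/19) = +(19/9).
Reduce top mod 9: now compute (1/9).
Reached (1/9) = 1. Collecting the sign flips along the way, the symbol is -1.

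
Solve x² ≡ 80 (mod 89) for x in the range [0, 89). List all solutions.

89 ≡ 1 (mod 4), so we find a root by search.
Trying successive values, 13² = 169 ≡ 80 (mod 89). The other root is 89 − 13 = 76.

13, 76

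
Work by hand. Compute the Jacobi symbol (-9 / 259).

-1

First reduce: -9 ≡ 250 (mod 259).
Pull out 2: since 259 ≡ 3 (mod 8), (2/259) = -1.
Reciprocity: 125 ≡ 1 and 259 ≡ 3 (mod 4), so (125/259) = +(259/125).
Reduce top mod 125: now compute (9/125).
Reciprocity: 9 ≡ 1 and 125 ≡ 1 (mod 4), so (9/125) = +(125/9).
Reduce top mod 9: now compute (8/9).
Pull out 2^3: since 9 ≡ 1 (mod 8), (2/9) = +1, so (2/9)^3 = +1.
Reached (1/9) = 1. Collecting the sign flips along the way, the symbol is -1.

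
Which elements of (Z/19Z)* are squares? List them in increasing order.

Square k = 1,…,9 (k and 19−k give the same square):
1²=1, 2²=4, 3²=9, 4²=16, 5²≡6, 6²≡17, 7²≡11, 8²≡7, 9²≡5 (mod 19).
So the quadratic residues mod 19 are {1, 4, 5, 6, 7, 9, 11, 16, 17}.

1,4,5,6,7,9,11,16,17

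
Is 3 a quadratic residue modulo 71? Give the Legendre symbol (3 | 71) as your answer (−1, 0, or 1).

Euler's criterion: (3/71) ≡ 3^35 (mod 71).
3^2 ≡ 9 (mod 71)
3^4 ≡ 10 (mod 71)
3^8 ≡ 29 (mod 71)
3^16 ≡ 60 (mod 71)
3^32 ≡ 50 (mod 71)
3^35 = 3^(32+2+1) ≡ 1 (mod 71).
Result is 1, so (3/71) = 1.

1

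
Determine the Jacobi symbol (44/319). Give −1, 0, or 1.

Pull out 2^2: since 319 ≡ 7 (mod 8), (2/319) = +1, so (2/319)^2 = +1.
Reciprocity: 11 ≡ 3 and 319 ≡ 3 (mod 4), so (11/319) = −(319/11).
Reduce top mod 11: now compute (0/11).
Top reduces to 0: gcd > 1, so the symbol is 0.

0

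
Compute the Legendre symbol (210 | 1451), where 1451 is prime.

Pull out 2: since 1451 ≡ 3 (mod 8), (2/1451) = -1.
Reciprocity: 105 ≡ 1 and 1451 ≡ 3 (mod 4), so (105/1451) = +(1451/105).
Reduce top mod 105: now compute (86/105).
Pull out 2: since 105 ≡ 1 (mod 8), (2/105) = +1.
Reciprocity: 43 ≡ 3 and 105 ≡ 1 (mod 4), so (43/105) = +(105/43).
Reduce top mod 43: now compute (19/43).
Reciprocity: 19 ≡ 3 and 43 ≡ 3 (mod 4), so (19/43) = −(43/19).
Reduce top mod 19: now compute (5/19).
Reciprocity: 5 ≡ 1 and 19 ≡ 3 (mod 4), so (5/19) = +(19/5).
Reduce top mod 5: now compute (4/5).
Pull out 2^2: since 5 ≡ 5 (mod 8), (2/5) = -1, so (2/5)^2 = +1.
Reached (1/5) = 1. Collecting the sign flips along the way, the symbol is +1.

1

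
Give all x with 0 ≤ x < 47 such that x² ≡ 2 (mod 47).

7, 40

Since 47 ≡ 3 (mod 4), a square root of 2 is 2^((47+1)/4) = 2^12 mod 47.
Repeated squaring: 2^2≡4, 2^4≡16, 2^8≡21 (mod 47).
2^12 = 2^(8+4) ≡ 7 (mod 47).
Check: 7² = 49 ≡ 2 (mod 47). The two roots are 7 and 40.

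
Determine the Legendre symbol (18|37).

-1

Pull out 2: since 37 ≡ 5 (mod 8), (2/37) = -1.
Reciprocity: 9 ≡ 1 and 37 ≡ 1 (mod 4), so (9/37) = +(37/9).
Reduce top mod 9: now compute (1/9).
Reached (1/9) = 1. Collecting the sign flips along the way, the symbol is -1.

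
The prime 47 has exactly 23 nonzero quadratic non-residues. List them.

5,10,11,13,15,19,20,22,23,26,29,30,31,33,35,38,39,40,41,43,44,45,46

Square k = 1,…,23 (k and 47−k give the same square):
1²=1, 2²=4, 3²=9, 4²=16, 5²=25, 6²=36, 7²≡2, 8²≡17, 9²≡34, 10²≡6, 11²≡27, 12²≡3, 13²≡28, 14²≡8, 15²≡37, 16²≡21, 17²≡7, 18²≡42, 19²≡32, 20²≡24, 21²≡18, 22²≡14, 23²≡12 (mod 47).
The residues are {1, 2, 3, 4, 6, 7, 8, 9, 12, 14, 16, 17, 18, 21, 24, 25, 27, 28, 32, 34, 36, 37, 42}; the non-residues are the remaining 23 nonzero classes.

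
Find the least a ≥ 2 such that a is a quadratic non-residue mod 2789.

(2/2789) = −1, so 2 is the smallest positive non-residue mod 2789.

2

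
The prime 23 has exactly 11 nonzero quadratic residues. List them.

1,2,3,4,6,8,9,12,13,16,18

Square k = 1,…,11 (k and 23−k give the same square):
1²=1, 2²=4, 3²=9, 4²=16, 5²≡2, 6²≡13, 7²≡3, 8²≡18, 9²≡12, 10²≡8, 11²≡6 (mod 23).
So the quadratic residues mod 23 are {1, 2, 3, 4, 6, 8, 9, 12, 13, 16, 18}.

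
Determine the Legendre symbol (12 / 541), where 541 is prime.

1

Pull out 2^2: since 541 ≡ 5 (mod 8), (2/541) = -1, so (2/541)^2 = +1.
Reciprocity: 3 ≡ 3 and 541 ≡ 1 (mod 4), so (3/541) = +(541/3).
Reduce top mod 3: now compute (1/3).
Reached (1/3) = 1. Collecting the sign flips along the way, the symbol is +1.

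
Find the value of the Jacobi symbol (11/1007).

Reciprocity: 11 ≡ 3 and 1007 ≡ 3 (mod 4), so (11/1007) = −(1007/11).
Reduce top mod 11: now compute (6/11).
Pull out 2: since 11 ≡ 3 (mod 8), (2/11) = -1.
Reciprocity: 3 ≡ 3 and 11 ≡ 3 (mod 4), so (3/11) = −(11/3).
Reduce top mod 3: now compute (2/3).
Pull out 2: since 3 ≡ 3 (mod 8), (2/3) = -1.
Reached (1/3) = 1. Collecting the sign flips along the way, the symbol is +1.

1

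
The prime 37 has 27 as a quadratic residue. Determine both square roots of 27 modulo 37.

37 ≡ 1 (mod 4), so we find a root by search.
Trying successive values, 8² = 64 ≡ 27 (mod 37). The other root is 37 − 8 = 29.

8, 29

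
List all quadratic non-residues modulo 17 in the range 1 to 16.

Square k = 1,…,8 (k and 17−k give the same square):
1²=1, 2²=4, 3²=9, 4²=16, 5²≡8, 6²≡2, 7²≡15, 8²≡13 (mod 17).
The residues are {1, 2, 4, 8, 9, 13, 15, 16}; the non-residues are the remaining 8 nonzero classes.

3 5 6 7 10 11 12 14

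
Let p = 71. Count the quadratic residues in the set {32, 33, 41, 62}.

1

(32/71) = +1 → QR.
(33/71) = -1 → non-residue.
(41/71) = -1 → non-residue.
(62/71) = -1 → non-residue.
Total quadratic residues among the 4: 1.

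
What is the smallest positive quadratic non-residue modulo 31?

3

(2/31) = +1, so 2 is a residue.
(3/31) = −1, so 3 is the smallest positive non-residue mod 31.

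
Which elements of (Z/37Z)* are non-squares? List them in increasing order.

Square k = 1,…,18 (k and 37−k give the same square):
1²=1, 2²=4, 3²=9, 4²=16, 5²=25, 6²=36, 7²≡12, 8²≡27, 9²≡7, 10²≡26, 11²≡10, 12²≡33, 13²≡21, 14²≡11, 15²≡3, 16²≡34, 17²≡30, 18²≡28 (mod 37).
The residues are {1, 3, 4, 7, 9, 10, 11, 12, 16, 21, 25, 26, 27, 28, 30, 33, 34, 36}; the non-residues are the remaining 18 nonzero classes.

2,5,6,8,13,14,15,17,18,19,20,22,23,24,29,31,32,35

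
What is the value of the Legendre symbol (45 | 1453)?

-1

Reciprocity: 45 ≡ 1 and 1453 ≡ 1 (mod 4), so (45/1453) = +(1453/45).
Reduce top mod 45: now compute (13/45).
Reciprocity: 13 ≡ 1 and 45 ≡ 1 (mod 4), so (13/45) = +(45/13).
Reduce top mod 13: now compute (6/13).
Pull out 2: since 13 ≡ 5 (mod 8), (2/13) = -1.
Reciprocity: 3 ≡ 3 and 13 ≡ 1 (mod 4), so (3/13) = +(13/3).
Reduce top mod 3: now compute (1/3).
Reached (1/3) = 1. Collecting the sign flips along the way, the symbol is -1.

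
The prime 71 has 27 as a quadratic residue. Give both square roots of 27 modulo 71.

Since 71 ≡ 3 (mod 4), a square root of 27 is 27^((71+1)/4) = 27^18 mod 71.
Repeated squaring: 27^2≡19, 27^4≡6, 27^8≡36, 27^16≡18 (mod 71).
27^18 = 27^(16+2) ≡ 58 (mod 71).
Check: 58² = 3364 ≡ 27 (mod 71). The two roots are 13 and 58.

13, 58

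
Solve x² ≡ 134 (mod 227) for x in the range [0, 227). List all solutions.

19, 208

Since 227 ≡ 3 (mod 4), a square root of 134 is 134^((227+1)/4) = 134^57 mod 227.
Repeated squaring: 134^2≡23, 134^4≡75, 134^8≡177, 134^16≡3, 134^32≡9 (mod 227).
134^57 = 134^(32+16+8+1) ≡ 19 (mod 227).
Check: 19² = 361 ≡ 134 (mod 227). The two roots are 19 and 208.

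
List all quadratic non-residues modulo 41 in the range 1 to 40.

Square k = 1,…,20 (k and 41−k give the same square):
1²=1, 2²=4, 3²=9, 4²=16, 5²=25, 6²=36, 7²≡8, 8²≡23, 9²≡40, 10²≡18, 11²≡39, 12²≡21, 13²≡5, 14²≡32, 15²≡20, 16²≡10, 17²≡2, 18²≡37, 19²≡33, 20²≡31 (mod 41).
The residues are {1, 2, 4, 5, 8, 9, 10, 16, 18, 20, 21, 23, 25, 31, 32, 33, 36, 37, 39, 40}; the non-residues are the remaining 20 nonzero classes.

3, 6, 7, 11, 12, 13, 14, 15, 17, 19, 22, 24, 26, 27, 28, 29, 30, 34, 35, 38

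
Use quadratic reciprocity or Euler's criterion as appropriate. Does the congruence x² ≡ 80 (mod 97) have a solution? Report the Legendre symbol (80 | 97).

-1

Pull out 2^4: since 97 ≡ 1 (mod 8), (2/97) = +1, so (2/97)^4 = +1.
Reciprocity: 5 ≡ 1 and 97 ≡ 1 (mod 4), so (5/97) = +(97/5).
Reduce top mod 5: now compute (2/5).
Pull out 2: since 5 ≡ 5 (mod 8), (2/5) = -1.
Reached (1/5) = 1. Collecting the sign flips along the way, the symbol is -1.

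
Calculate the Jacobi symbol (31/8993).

-1

Reciprocity: 31 ≡ 3 and 8993 ≡ 1 (mod 4), so (31/8993) = +(8993/31).
Reduce top mod 31: now compute (3/31).
Reciprocity: 3 ≡ 3 and 31 ≡ 3 (mod 4), so (3/31) = −(31/3).
Reduce top mod 3: now compute (1/3).
Reached (1/3) = 1. Collecting the sign flips along the way, the symbol is -1.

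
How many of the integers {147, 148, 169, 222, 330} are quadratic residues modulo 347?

(147/347) = +1 → QR.
(148/347) = -1 → non-residue.
(169/347) = +1 → QR.
(222/347) = +1 → QR.
(330/347) = +1 → QR.
Total quadratic residues among the 5: 4.

4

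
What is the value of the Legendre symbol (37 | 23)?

First reduce: 37 ≡ 14 (mod 23).
Pull out 2: since 23 ≡ 7 (mod 8), (2/23) = +1.
Reciprocity: 7 ≡ 3 and 23 ≡ 3 (mod 4), so (7/23) = −(23/7).
Reduce top mod 7: now compute (2/7).
Pull out 2: since 7 ≡ 7 (mod 8), (2/7) = +1.
Reached (1/7) = 1. Collecting the sign flips along the way, the symbol is -1.

-1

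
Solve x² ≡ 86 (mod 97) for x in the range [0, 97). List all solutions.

38, 59

97 ≡ 1 (mod 4), so we find a root by search.
Trying successive values, 38² = 1444 ≡ 86 (mod 97). The other root is 97 − 38 = 59.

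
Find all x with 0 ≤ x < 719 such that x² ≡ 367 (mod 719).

298, 421

Since 719 ≡ 3 (mod 4), a square root of 367 is 367^((719+1)/4) = 367^180 mod 719.
Repeated squaring: 367^2≡236, 367^4≡333, 367^8≡163, 367^16≡685, 367^32≡437, 367^64≡434, 367^128≡697 (mod 719).
367^180 = 367^(128+32+16+4) ≡ 298 (mod 719).
Check: 298² = 88804 ≡ 367 (mod 719). The two roots are 298 and 421.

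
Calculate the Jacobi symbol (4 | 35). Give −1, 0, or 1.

1

Pull out 2^2: since 35 ≡ 3 (mod 8), (2/35) = -1, so (2/35)^2 = +1.
Reached (1/35) = 1. Collecting the sign flips along the way, the symbol is +1.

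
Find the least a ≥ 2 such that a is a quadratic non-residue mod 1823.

5

(2/1823) = +1, so 2 is a residue.
(3/1823) = +1, so 3 is a residue.
(4/1823) = +1, so 4 is a residue.
(5/1823) = −1, so 5 is the smallest positive non-residue mod 1823.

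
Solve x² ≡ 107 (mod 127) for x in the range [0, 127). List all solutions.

19, 108

Since 127 ≡ 3 (mod 4), a square root of 107 is 107^((127+1)/4) = 107^32 mod 127.
Repeated squaring: 107^2≡19, 107^4≡107, 107^8≡19, 107^16≡107, 107^32≡19 (mod 127).
107^32 = 107^(32) ≡ 19 (mod 127).
Check: 19² = 361 ≡ 107 (mod 127). The two roots are 19 and 108.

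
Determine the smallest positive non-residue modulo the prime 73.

5

(2/73) = +1, so 2 is a residue.
(3/73) = +1, so 3 is a residue.
(4/73) = +1, so 4 is a residue.
(5/73) = −1, so 5 is the smallest positive non-residue mod 73.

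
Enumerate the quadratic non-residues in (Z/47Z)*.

5 10 11 13 15 19 20 22 23 26 29 30 31 33 35 38 39 40 41 43 44 45 46

Square k = 1,…,23 (k and 47−k give the same square):
1²=1, 2²=4, 3²=9, 4²=16, 5²=25, 6²=36, 7²≡2, 8²≡17, 9²≡34, 10²≡6, 11²≡27, 12²≡3, 13²≡28, 14²≡8, 15²≡37, 16²≡21, 17²≡7, 18²≡42, 19²≡32, 20²≡24, 21²≡18, 22²≡14, 23²≡12 (mod 47).
The residues are {1, 2, 3, 4, 6, 7, 8, 9, 12, 14, 16, 17, 18, 21, 24, 25, 27, 28, 32, 34, 36, 37, 42}; the non-residues are the remaining 23 nonzero classes.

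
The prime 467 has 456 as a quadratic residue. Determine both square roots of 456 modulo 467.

108, 359

Since 467 ≡ 3 (mod 4), a square root of 456 is 456^((467+1)/4) = 456^117 mod 467.
Repeated squaring: 456^2≡121, 456^4≡164, 456^8≡277, 456^16≡141, 456^32≡267, 456^64≡305 (mod 467).
456^117 = 456^(64+32+16+4+1) ≡ 108 (mod 467).
Check: 108² = 11664 ≡ 456 (mod 467). The two roots are 108 and 359.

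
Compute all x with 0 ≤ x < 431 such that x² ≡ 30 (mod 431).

Since 431 ≡ 3 (mod 4), a square root of 30 is 30^((431+1)/4) = 30^108 mod 431.
Repeated squaring: 30^2≡38, 30^4≡151, 30^8≡389, 30^16≡40, 30^32≡307, 30^64≡291 (mod 431).
30^108 = 30^(64+32+8+4) ≡ 106 (mod 431).
Check: 106² = 11236 ≡ 30 (mod 431). The two roots are 106 and 325.

106, 325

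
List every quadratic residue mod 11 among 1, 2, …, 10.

Square k = 1,…,5 (k and 11−k give the same square):
1²=1, 2²=4, 3²=9, 4²≡5, 5²≡3 (mod 11).
So the quadratic residues mod 11 are {1, 3, 4, 5, 9}.

1 3 4 5 9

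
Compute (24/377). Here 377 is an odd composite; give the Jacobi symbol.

-1

Pull out 2^3: since 377 ≡ 1 (mod 8), (2/377) = +1, so (2/377)^3 = +1.
Reciprocity: 3 ≡ 3 and 377 ≡ 1 (mod 4), so (3/377) = +(377/3).
Reduce top mod 3: now compute (2/3).
Pull out 2: since 3 ≡ 3 (mod 8), (2/3) = -1.
Reached (1/3) = 1. Collecting the sign flips along the way, the symbol is -1.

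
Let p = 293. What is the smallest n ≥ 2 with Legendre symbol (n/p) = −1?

2

(2/293) = −1, so 2 is the smallest positive non-residue mod 293.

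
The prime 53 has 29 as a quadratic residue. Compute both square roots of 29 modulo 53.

20, 33

53 ≡ 1 (mod 4), so we find a root by search.
Trying successive values, 20² = 400 ≡ 29 (mod 53). The other root is 53 − 20 = 33.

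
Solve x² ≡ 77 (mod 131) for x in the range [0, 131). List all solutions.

48, 83

Since 131 ≡ 3 (mod 4), a square root of 77 is 77^((131+1)/4) = 77^33 mod 131.
Repeated squaring: 77^2≡34, 77^4≡108, 77^8≡5, 77^16≡25, 77^32≡101 (mod 131).
77^33 = 77^(32+1) ≡ 48 (mod 131).
Check: 48² = 2304 ≡ 77 (mod 131). The two roots are 48 and 83.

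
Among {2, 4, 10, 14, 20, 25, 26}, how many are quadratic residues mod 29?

3

(2/29) = -1 → non-residue.
(4/29) = +1 → QR.
(10/29) = -1 → non-residue.
(14/29) = -1 → non-residue.
(20/29) = +1 → QR.
(25/29) = +1 → QR.
(26/29) = -1 → non-residue.
Total quadratic residues among the 7: 3.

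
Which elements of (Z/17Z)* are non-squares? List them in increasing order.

Square k = 1,…,8 (k and 17−k give the same square):
1²=1, 2²=4, 3²=9, 4²=16, 5²≡8, 6²≡2, 7²≡15, 8²≡13 (mod 17).
The residues are {1, 2, 4, 8, 9, 13, 15, 16}; the non-residues are the remaining 8 nonzero classes.

3, 5, 6, 7, 10, 11, 12, 14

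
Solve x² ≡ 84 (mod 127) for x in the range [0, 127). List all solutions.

46, 81

Since 127 ≡ 3 (mod 4), a square root of 84 is 84^((127+1)/4) = 84^32 mod 127.
Repeated squaring: 84^2≡71, 84^4≡88, 84^8≡124, 84^16≡9, 84^32≡81 (mod 127).
84^32 = 84^(32) ≡ 81 (mod 127).
Check: 81² = 6561 ≡ 84 (mod 127). The two roots are 46 and 81.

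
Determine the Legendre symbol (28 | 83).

Euler's criterion: (28/83) ≡ 28^41 (mod 83).
28^2 ≡ 37 (mod 83)
28^4 ≡ 41 (mod 83)
28^8 ≡ 21 (mod 83)
28^16 ≡ 26 (mod 83)
28^32 ≡ 12 (mod 83)
28^41 = 28^(32+8+1) ≡ 1 (mod 83).
Result is 1, so (28/83) = 1.

1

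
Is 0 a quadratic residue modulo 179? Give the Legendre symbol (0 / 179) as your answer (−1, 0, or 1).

Top reduces to 0: gcd > 1, so the symbol is 0.

0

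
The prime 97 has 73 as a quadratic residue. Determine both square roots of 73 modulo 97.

48, 49

97 ≡ 1 (mod 4), so we find a root by search.
Trying successive values, 48² = 2304 ≡ 73 (mod 97). The other root is 97 − 48 = 49.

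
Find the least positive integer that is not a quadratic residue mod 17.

(2/17) = +1, so 2 is a residue.
(3/17) = −1, so 3 is the smallest positive non-residue mod 17.

3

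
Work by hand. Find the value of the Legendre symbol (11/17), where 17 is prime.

-1

Euler's criterion: (11/17) ≡ 11^8 (mod 17).
11^2 ≡ 2 (mod 17)
11^4 ≡ 4 (mod 17)
11^8 ≡ 16 (mod 17)
11^8 = 11^(8) ≡ 16 (mod 17).
Result is 16 ≡ −1, so (11/17) = −1.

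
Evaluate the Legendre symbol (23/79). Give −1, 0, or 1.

Euler's criterion: (23/79) ≡ 23^39 (mod 79).
23^2 ≡ 55 (mod 79)
23^4 ≡ 23 (mod 79)
23^8 ≡ 55 (mod 79)
23^16 ≡ 23 (mod 79)
23^32 ≡ 55 (mod 79)
23^39 = 23^(32+4+2+1) ≡ 1 (mod 79).
Result is 1, so (23/79) = 1.

1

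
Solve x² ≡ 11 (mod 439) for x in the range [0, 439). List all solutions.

Since 439 ≡ 3 (mod 4), a square root of 11 is 11^((439+1)/4) = 11^110 mod 439.
Repeated squaring: 11^2≡121, 11^4≡154, 11^8≡10, 11^16≡100, 11^32≡342, 11^64≡190 (mod 439).
11^110 = 11^(64+32+8+4+2) ≡ 315 (mod 439).
Check: 315² = 99225 ≡ 11 (mod 439). The two roots are 124 and 315.

124, 315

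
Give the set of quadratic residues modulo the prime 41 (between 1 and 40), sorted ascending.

Square k = 1,…,20 (k and 41−k give the same square):
1²=1, 2²=4, 3²=9, 4²=16, 5²=25, 6²=36, 7²≡8, 8²≡23, 9²≡40, 10²≡18, 11²≡39, 12²≡21, 13²≡5, 14²≡32, 15²≡20, 16²≡10, 17²≡2, 18²≡37, 19²≡33, 20²≡31 (mod 41).
So the quadratic residues mod 41 are {1, 2, 4, 5, 8, 9, 10, 16, 18, 20, 21, 23, 25, 31, 32, 33, 36, 37, 39, 40}.

1, 2, 4, 5, 8, 9, 10, 16, 18, 20, 21, 23, 25, 31, 32, 33, 36, 37, 39, 40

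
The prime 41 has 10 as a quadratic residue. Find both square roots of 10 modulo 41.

16, 25

41 ≡ 1 (mod 4), so we find a root by search.
Trying successive values, 16² = 256 ≡ 10 (mod 41). The other root is 41 − 16 = 25.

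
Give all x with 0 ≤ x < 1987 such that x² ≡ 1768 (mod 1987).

Since 1987 ≡ 3 (mod 4), a square root of 1768 is 1768^((1987+1)/4) = 1768^497 mod 1987.
Repeated squaring: 1768^2≡273, 1768^4≡1010, 1768^8≡769, 1768^16≡1222, 1768^32≡1047, 1768^64≡1372, 1768^128≡695, 1768^256≡184 (mod 1987).
1768^497 = 1768^(256+128+64+32+16+1) ≡ 661 (mod 1987).
Check: 661² = 436921 ≡ 1768 (mod 1987). The two roots are 661 and 1326.

661, 1326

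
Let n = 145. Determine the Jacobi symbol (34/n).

Pull out 2: since 145 ≡ 1 (mod 8), (2/145) = +1.
Reciprocity: 17 ≡ 1 and 145 ≡ 1 (mod 4), so (17/145) = +(145/17).
Reduce top mod 17: now compute (9/17).
Reciprocity: 9 ≡ 1 and 17 ≡ 1 (mod 4), so (9/17) = +(17/9).
Reduce top mod 9: now compute (8/9).
Pull out 2^3: since 9 ≡ 1 (mod 8), (2/9) = +1, so (2/9)^3 = +1.
Reached (1/9) = 1. Collecting the sign flips along the way, the symbol is +1.

1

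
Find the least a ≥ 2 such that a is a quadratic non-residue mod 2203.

2

(2/2203) = −1, so 2 is the smallest positive non-residue mod 2203.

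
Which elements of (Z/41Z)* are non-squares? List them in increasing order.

Square k = 1,…,20 (k and 41−k give the same square):
1²=1, 2²=4, 3²=9, 4²=16, 5²=25, 6²=36, 7²≡8, 8²≡23, 9²≡40, 10²≡18, 11²≡39, 12²≡21, 13²≡5, 14²≡32, 15²≡20, 16²≡10, 17²≡2, 18²≡37, 19²≡33, 20²≡31 (mod 41).
The residues are {1, 2, 4, 5, 8, 9, 10, 16, 18, 20, 21, 23, 25, 31, 32, 33, 36, 37, 39, 40}; the non-residues are the remaining 20 nonzero classes.

3, 6, 7, 11, 12, 13, 14, 15, 17, 19, 22, 24, 26, 27, 28, 29, 30, 34, 35, 38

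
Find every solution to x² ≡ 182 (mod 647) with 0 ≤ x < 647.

Since 647 ≡ 3 (mod 4), a square root of 182 is 182^((647+1)/4) = 182^162 mod 647.
Repeated squaring: 182^2≡127, 182^4≡601, 182^8≡175, 182^16≡216, 182^32≡72, 182^64≡8, 182^128≡64 (mod 647).
182^162 = 182^(128+32+2) ≡ 328 (mod 647).
Check: 328² = 107584 ≡ 182 (mod 647). The two roots are 319 and 328.

319, 328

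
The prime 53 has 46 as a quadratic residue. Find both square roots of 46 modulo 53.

24, 29

53 ≡ 1 (mod 4), so we find a root by search.
Trying successive values, 24² = 576 ≡ 46 (mod 53). The other root is 53 − 24 = 29.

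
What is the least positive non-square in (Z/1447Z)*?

(2/1447) = +1, so 2 is a residue.
(3/1447) = −1, so 3 is the smallest positive non-residue mod 1447.

3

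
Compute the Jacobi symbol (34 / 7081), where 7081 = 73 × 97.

Pull out 2: since 7081 ≡ 1 (mod 8), (2/7081) = +1.
Reciprocity: 17 ≡ 1 and 7081 ≡ 1 (mod 4), so (17/7081) = +(7081/17).
Reduce top mod 17: now compute (9/17).
Reciprocity: 9 ≡ 1 and 17 ≡ 1 (mod 4), so (9/17) = +(17/9).
Reduce top mod 9: now compute (8/9).
Pull out 2^3: since 9 ≡ 1 (mod 8), (2/9) = +1, so (2/9)^3 = +1.
Reached (1/9) = 1. Collecting the sign flips along the way, the symbol is +1.

1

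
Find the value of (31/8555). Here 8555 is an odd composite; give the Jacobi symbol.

Reciprocity: 31 ≡ 3 and 8555 ≡ 3 (mod 4), so (31/8555) = −(8555/31).
Reduce top mod 31: now compute (30/31).
Pull out 2: since 31 ≡ 7 (mod 8), (2/31) = +1.
Reciprocity: 15 ≡ 3 and 31 ≡ 3 (mod 4), so (15/31) = −(31/15).
Reduce top mod 15: now compute (1/15).
Reached (1/15) = 1. Collecting the sign flips along the way, the symbol is +1.

1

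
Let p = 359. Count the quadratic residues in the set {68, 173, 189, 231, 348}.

2

(68/359) = +1 → QR.
(173/359) = +1 → QR.
(189/359) = -1 → non-residue.
(231/359) = -1 → non-residue.
(348/359) = -1 → non-residue.
Total quadratic residues among the 5: 2.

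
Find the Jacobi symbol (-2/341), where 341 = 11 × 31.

-1

First reduce: -2 ≡ 339 (mod 341).
Reciprocity: 339 ≡ 3 and 341 ≡ 1 (mod 4), so (339/341) = +(341/339).
Reduce top mod 339: now compute (2/339).
Pull out 2: since 339 ≡ 3 (mod 8), (2/339) = -1.
Reached (1/339) = 1. Collecting the sign flips along the way, the symbol is -1.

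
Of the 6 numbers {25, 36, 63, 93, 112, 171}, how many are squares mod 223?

5

(25/223) = +1 → QR.
(36/223) = +1 → QR.
(63/223) = +1 → QR.
(93/223) = -1 → non-residue.
(112/223) = +1 → QR.
(171/223) = +1 → QR.
Total quadratic residues among the 6: 5.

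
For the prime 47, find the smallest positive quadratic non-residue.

(2/47) = +1, so 2 is a residue.
(3/47) = +1, so 3 is a residue.
(4/47) = +1, so 4 is a residue.
(5/47) = −1, so 5 is the smallest positive non-residue mod 47.

5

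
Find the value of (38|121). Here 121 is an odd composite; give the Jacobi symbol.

Pull out 2: since 121 ≡ 1 (mod 8), (2/121) = +1.
Reciprocity: 19 ≡ 3 and 121 ≡ 1 (mod 4), so (19/121) = +(121/19).
Reduce top mod 19: now compute (7/19).
Reciprocity: 7 ≡ 3 and 19 ≡ 3 (mod 4), so (7/19) = −(19/7).
Reduce top mod 7: now compute (5/7).
Reciprocity: 5 ≡ 1 and 7 ≡ 3 (mod 4), so (5/7) = +(7/5).
Reduce top mod 5: now compute (2/5).
Pull out 2: since 5 ≡ 5 (mod 8), (2/5) = -1.
Reached (1/5) = 1. Collecting the sign flips along the way, the symbol is +1.

1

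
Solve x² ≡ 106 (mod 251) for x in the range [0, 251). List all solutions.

Since 251 ≡ 3 (mod 4), a square root of 106 is 106^((251+1)/4) = 106^63 mod 251.
Repeated squaring: 106^2≡192, 106^4≡218, 106^8≡85, 106^16≡197, 106^32≡155 (mod 251).
106^63 = 106^(32+16+8+4+2+1) ≡ 68 (mod 251).
Check: 68² = 4624 ≡ 106 (mod 251). The two roots are 68 and 183.

68, 183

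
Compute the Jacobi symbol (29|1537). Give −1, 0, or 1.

Reciprocity: 29 ≡ 1 and 1537 ≡ 1 (mod 4), so (29/1537) = +(1537/29).
Reduce top mod 29: now compute (0/29).
Top reduces to 0: gcd > 1, so the symbol is 0.

0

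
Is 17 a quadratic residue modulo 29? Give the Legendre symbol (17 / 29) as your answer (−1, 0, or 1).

Reciprocity: 17 ≡ 1 and 29 ≡ 1 (mod 4), so (17/29) = +(29/17).
Reduce top mod 17: now compute (12/17).
Pull out 2^2: since 17 ≡ 1 (mod 8), (2/17) = +1, so (2/17)^2 = +1.
Reciprocity: 3 ≡ 3 and 17 ≡ 1 (mod 4), so (3/17) = +(17/3).
Reduce top mod 3: now compute (2/3).
Pull out 2: since 3 ≡ 3 (mod 8), (2/3) = -1.
Reached (1/3) = 1. Collecting the sign flips along the way, the symbol is -1.

-1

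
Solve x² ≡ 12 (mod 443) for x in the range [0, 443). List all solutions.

Since 443 ≡ 3 (mod 4), a square root of 12 is 12^((443+1)/4) = 12^111 mod 443.
Repeated squaring: 12^2≡144, 12^4≡358, 12^8≡137, 12^16≡163, 12^32≡432, 12^64≡121 (mod 443).
12^111 = 12^(64+32+8+4+2+1) ≡ 342 (mod 443).
Check: 342² = 116964 ≡ 12 (mod 443). The two roots are 101 and 342.

101, 342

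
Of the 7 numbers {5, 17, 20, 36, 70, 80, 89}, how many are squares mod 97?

(5/97) = -1 → non-residue.
(17/97) = -1 → non-residue.
(20/97) = -1 → non-residue.
(36/97) = +1 → QR.
(70/97) = +1 → QR.
(80/97) = -1 → non-residue.
(89/97) = +1 → QR.
Total quadratic residues among the 7: 3.

3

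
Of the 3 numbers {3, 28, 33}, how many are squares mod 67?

(3/67) = -1 → non-residue.
(28/67) = -1 → non-residue.
(33/67) = +1 → QR.
Total quadratic residues among the 3: 1.

1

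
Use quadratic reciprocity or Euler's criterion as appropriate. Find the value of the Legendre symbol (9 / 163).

1

Euler's criterion: (9/163) ≡ 9^81 (mod 163).
9^2 ≡ 81 (mod 163)
9^4 ≡ 41 (mod 163)
9^8 ≡ 51 (mod 163)
9^16 ≡ 156 (mod 163)
9^32 ≡ 49 (mod 163)
9^64 ≡ 119 (mod 163)
9^81 = 9^(64+16+1) ≡ 1 (mod 163).
Result is 1, so (9/163) = 1.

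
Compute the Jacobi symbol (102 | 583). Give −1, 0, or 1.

Pull out 2: since 583 ≡ 7 (mod 8), (2/583) = +1.
Reciprocity: 51 ≡ 3 and 583 ≡ 3 (mod 4), so (51/583) = −(583/51).
Reduce top mod 51: now compute (22/51).
Pull out 2: since 51 ≡ 3 (mod 8), (2/51) = -1.
Reciprocity: 11 ≡ 3 and 51 ≡ 3 (mod 4), so (11/51) = −(51/11).
Reduce top mod 11: now compute (7/11).
Reciprocity: 7 ≡ 3 and 11 ≡ 3 (mod 4), so (7/11) = −(11/7).
Reduce top mod 7: now compute (4/7).
Pull out 2^2: since 7 ≡ 7 (mod 8), (2/7) = +1, so (2/7)^2 = +1.
Reached (1/7) = 1. Collecting the sign flips along the way, the symbol is +1.

1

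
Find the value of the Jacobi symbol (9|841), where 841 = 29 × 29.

1

Reciprocity: 9 ≡ 1 and 841 ≡ 1 (mod 4), so (9/841) = +(841/9).
Reduce top mod 9: now compute (4/9).
Pull out 2^2: since 9 ≡ 1 (mod 8), (2/9) = +1, so (2/9)^2 = +1.
Reached (1/9) = 1. Collecting the sign flips along the way, the symbol is +1.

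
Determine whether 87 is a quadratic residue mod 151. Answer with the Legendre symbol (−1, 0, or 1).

-1

Reciprocity: 87 ≡ 3 and 151 ≡ 3 (mod 4), so (87/151) = −(151/87).
Reduce top mod 87: now compute (64/87).
Pull out 2^6: since 87 ≡ 7 (mod 8), (2/87) = +1, so (2/87)^6 = +1.
Reached (1/87) = 1. Collecting the sign flips along the way, the symbol is -1.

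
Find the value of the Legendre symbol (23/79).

Euler's criterion: (23/79) ≡ 23^39 (mod 79).
23^2 ≡ 55 (mod 79)
23^4 ≡ 23 (mod 79)
23^8 ≡ 55 (mod 79)
23^16 ≡ 23 (mod 79)
23^32 ≡ 55 (mod 79)
23^39 = 23^(32+4+2+1) ≡ 1 (mod 79).
Result is 1, so (23/79) = 1.

1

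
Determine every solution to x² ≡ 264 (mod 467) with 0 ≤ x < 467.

Since 467 ≡ 3 (mod 4), a square root of 264 is 264^((467+1)/4) = 264^117 mod 467.
Repeated squaring: 264^2≡113, 264^4≡160, 264^8≡382, 264^16≡220, 264^32≡299, 264^64≡204 (mod 467).
264^117 = 264^(64+32+16+4+1) ≡ 369 (mod 467).
Check: 369² = 136161 ≡ 264 (mod 467). The two roots are 98 and 369.

98, 369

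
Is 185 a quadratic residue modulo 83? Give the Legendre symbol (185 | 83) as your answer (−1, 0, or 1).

-1

First reduce: 185 ≡ 19 (mod 83).
Reciprocity: 19 ≡ 3 and 83 ≡ 3 (mod 4), so (19/83) = −(83/19).
Reduce top mod 19: now compute (7/19).
Reciprocity: 7 ≡ 3 and 19 ≡ 3 (mod 4), so (7/19) = −(19/7).
Reduce top mod 7: now compute (5/7).
Reciprocity: 5 ≡ 1 and 7 ≡ 3 (mod 4), so (5/7) = +(7/5).
Reduce top mod 5: now compute (2/5).
Pull out 2: since 5 ≡ 5 (mod 8), (2/5) = -1.
Reached (1/5) = 1. Collecting the sign flips along the way, the symbol is -1.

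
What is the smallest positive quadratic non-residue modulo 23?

(2/23) = +1, so 2 is a residue.
(3/23) = +1, so 3 is a residue.
(4/23) = +1, so 4 is a residue.
(5/23) = −1, so 5 is the smallest positive non-residue mod 23.

5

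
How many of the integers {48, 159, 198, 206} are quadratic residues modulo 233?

1

(48/233) = -1 → non-residue.
(159/233) = +1 → QR.
(198/233) = -1 → non-residue.
(206/233) = -1 → non-residue.
Total quadratic residues among the 4: 1.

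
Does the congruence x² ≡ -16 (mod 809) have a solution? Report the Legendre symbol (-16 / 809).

1

Euler's criterion: (-16/809) ≡ 793^404 (mod 809).
793^2 ≡ 256 (mod 809)
793^4 ≡ 7 (mod 809)
793^8 ≡ 49 (mod 809)
793^16 ≡ 783 (mod 809)
793^32 ≡ 676 (mod 809)
793^64 ≡ 700 (mod 809)
793^128 ≡ 555 (mod 809)
793^256 ≡ 605 (mod 809)
793^404 = 793^(256+128+16+4) ≡ 1 (mod 809).
Result is 1, so (-16/809) = 1.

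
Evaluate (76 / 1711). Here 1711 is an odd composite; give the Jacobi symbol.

Pull out 2^2: since 1711 ≡ 7 (mod 8), (2/1711) = +1, so (2/1711)^2 = +1.
Reciprocity: 19 ≡ 3 and 1711 ≡ 3 (mod 4), so (19/1711) = −(1711/19).
Reduce top mod 19: now compute (1/19).
Reached (1/19) = 1. Collecting the sign flips along the way, the symbol is -1.

-1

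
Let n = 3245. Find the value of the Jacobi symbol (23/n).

Reciprocity: 23 ≡ 3 and 3245 ≡ 1 (mod 4), so (23/3245) = +(3245/23).
Reduce top mod 23: now compute (2/23).
Pull out 2: since 23 ≡ 7 (mod 8), (2/23) = +1.
Reached (1/23) = 1. Collecting the sign flips along the way, the symbol is +1.

1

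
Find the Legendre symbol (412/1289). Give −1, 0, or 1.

Pull out 2^2: since 1289 ≡ 1 (mod 8), (2/1289) = +1, so (2/1289)^2 = +1.
Reciprocity: 103 ≡ 3 and 1289 ≡ 1 (mod 4), so (103/1289) = +(1289/103).
Reduce top mod 103: now compute (53/103).
Reciprocity: 53 ≡ 1 and 103 ≡ 3 (mod 4), so (53/103) = +(103/53).
Reduce top mod 53: now compute (50/53).
Pull out 2: since 53 ≡ 5 (mod 8), (2/53) = -1.
Reciprocity: 25 ≡ 1 and 53 ≡ 1 (mod 4), so (25/53) = +(53/25).
Reduce top mod 25: now compute (3/25).
Reciprocity: 3 ≡ 3 and 25 ≡ 1 (mod 4), so (3/25) = +(25/3).
Reduce top mod 3: now compute (1/3).
Reached (1/3) = 1. Collecting the sign flips along the way, the symbol is -1.

-1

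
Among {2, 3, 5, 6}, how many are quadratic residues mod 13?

1

(2/13) = -1 → non-residue.
(3/13) = +1 → QR.
(5/13) = -1 → non-residue.
(6/13) = -1 → non-residue.
Total quadratic residues among the 4: 1.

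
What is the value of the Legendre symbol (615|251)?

First reduce: 615 ≡ 113 (mod 251).
Reciprocity: 113 ≡ 1 and 251 ≡ 3 (mod 4), so (113/251) = +(251/113).
Reduce top mod 113: now compute (25/113).
Reciprocity: 25 ≡ 1 and 113 ≡ 1 (mod 4), so (25/113) = +(113/25).
Reduce top mod 25: now compute (13/25).
Reciprocity: 13 ≡ 1 and 25 ≡ 1 (mod 4), so (13/25) = +(25/13).
Reduce top mod 13: now compute (12/13).
Pull out 2^2: since 13 ≡ 5 (mod 8), (2/13) = -1, so (2/13)^2 = +1.
Reciprocity: 3 ≡ 3 and 13 ≡ 1 (mod 4), so (3/13) = +(13/3).
Reduce top mod 3: now compute (1/3).
Reached (1/3) = 1. Collecting the sign flips along the way, the symbol is +1.

1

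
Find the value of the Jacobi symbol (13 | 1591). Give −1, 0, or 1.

Reciprocity: 13 ≡ 1 and 1591 ≡ 3 (mod 4), so (13/1591) = +(1591/13).
Reduce top mod 13: now compute (5/13).
Reciprocity: 5 ≡ 1 and 13 ≡ 1 (mod 4), so (5/13) = +(13/5).
Reduce top mod 5: now compute (3/5).
Reciprocity: 3 ≡ 3 and 5 ≡ 1 (mod 4), so (3/5) = +(5/3).
Reduce top mod 3: now compute (2/3).
Pull out 2: since 3 ≡ 3 (mod 8), (2/3) = -1.
Reached (1/3) = 1. Collecting the sign flips along the way, the symbol is -1.

-1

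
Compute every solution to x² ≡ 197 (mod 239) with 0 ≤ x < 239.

Since 239 ≡ 3 (mod 4), a square root of 197 is 197^((239+1)/4) = 197^60 mod 239.
Repeated squaring: 197^2≡91, 197^4≡155, 197^8≡125, 197^16≡90, 197^32≡213 (mod 239).
197^60 = 197^(32+16+8+4) ≡ 83 (mod 239).
Check: 83² = 6889 ≡ 197 (mod 239). The two roots are 83 and 156.

83, 156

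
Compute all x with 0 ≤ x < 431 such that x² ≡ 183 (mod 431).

Since 431 ≡ 3 (mod 4), a square root of 183 is 183^((431+1)/4) = 183^108 mod 431.
Repeated squaring: 183^2≡302, 183^4≡263, 183^8≡209, 183^16≡150, 183^32≡88, 183^64≡417 (mod 431).
183^108 = 183^(64+32+8+4) ≡ 238 (mod 431).
Check: 238² = 56644 ≡ 183 (mod 431). The two roots are 193 and 238.

193, 238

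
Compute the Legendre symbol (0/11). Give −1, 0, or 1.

0

Top reduces to 0: gcd > 1, so the symbol is 0.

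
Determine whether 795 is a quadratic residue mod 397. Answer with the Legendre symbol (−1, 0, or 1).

1

Euler's criterion: (795/397) ≡ 1^198 (mod 397).
1^2 ≡ 1 (mod 397)
1^4 ≡ 1 (mod 397)
1^8 ≡ 1 (mod 397)
1^16 ≡ 1 (mod 397)
1^32 ≡ 1 (mod 397)
1^64 ≡ 1 (mod 397)
1^128 ≡ 1 (mod 397)
1^198 = 1^(128+64+4+2) ≡ 1 (mod 397).
Result is 1, so (795/397) = 1.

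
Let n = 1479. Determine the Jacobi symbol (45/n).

0

Reciprocity: 45 ≡ 1 and 1479 ≡ 3 (mod 4), so (45/1479) = +(1479/45).
Reduce top mod 45: now compute (39/45).
Reciprocity: 39 ≡ 3 and 45 ≡ 1 (mod 4), so (39/45) = +(45/39).
Reduce top mod 39: now compute (6/39).
Pull out 2: since 39 ≡ 7 (mod 8), (2/39) = +1.
Reciprocity: 3 ≡ 3 and 39 ≡ 3 (mod 4), so (3/39) = −(39/3).
Reduce top mod 3: now compute (0/3).
Top reduces to 0: gcd > 1, so the symbol is 0.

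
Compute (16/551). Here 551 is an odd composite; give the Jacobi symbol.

1

Pull out 2^4: since 551 ≡ 7 (mod 8), (2/551) = +1, so (2/551)^4 = +1.
Reached (1/551) = 1. Collecting the sign flips along the way, the symbol is +1.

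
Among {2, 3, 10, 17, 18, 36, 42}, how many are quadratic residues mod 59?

(2/59) = -1 → non-residue.
(3/59) = +1 → QR.
(10/59) = -1 → non-residue.
(17/59) = +1 → QR.
(18/59) = -1 → non-residue.
(36/59) = +1 → QR.
(42/59) = -1 → non-residue.
Total quadratic residues among the 7: 3.

3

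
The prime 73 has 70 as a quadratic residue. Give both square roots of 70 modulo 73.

17, 56

73 ≡ 1 (mod 4), so we find a root by search.
Trying successive values, 17² = 289 ≡ 70 (mod 73). The other root is 73 − 17 = 56.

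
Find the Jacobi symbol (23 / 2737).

0

Reciprocity: 23 ≡ 3 and 2737 ≡ 1 (mod 4), so (23/2737) = +(2737/23).
Reduce top mod 23: now compute (0/23).
Top reduces to 0: gcd > 1, so the symbol is 0.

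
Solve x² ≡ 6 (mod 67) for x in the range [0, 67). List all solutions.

Since 67 ≡ 3 (mod 4), a square root of 6 is 6^((67+1)/4) = 6^17 mod 67.
Repeated squaring: 6^2≡36, 6^4≡23, 6^8≡60, 6^16≡49 (mod 67).
6^17 = 6^(16+1) ≡ 26 (mod 67).
Check: 26² = 676 ≡ 6 (mod 67). The two roots are 26 and 41.

26, 41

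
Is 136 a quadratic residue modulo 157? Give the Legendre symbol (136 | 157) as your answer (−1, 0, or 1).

-1

Pull out 2^3: since 157 ≡ 5 (mod 8), (2/157) = -1, so (2/157)^3 = -1.
Reciprocity: 17 ≡ 1 and 157 ≡ 1 (mod 4), so (17/157) = +(157/17).
Reduce top mod 17: now compute (4/17).
Pull out 2^2: since 17 ≡ 1 (mod 8), (2/17) = +1, so (2/17)^2 = +1.
Reached (1/17) = 1. Collecting the sign flips along the way, the symbol is -1.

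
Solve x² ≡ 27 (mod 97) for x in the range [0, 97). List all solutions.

30, 67

97 ≡ 1 (mod 4), so we find a root by search.
Trying successive values, 30² = 900 ≡ 27 (mod 97). The other root is 97 − 30 = 67.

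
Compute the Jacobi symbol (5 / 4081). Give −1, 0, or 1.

Reciprocity: 5 ≡ 1 and 4081 ≡ 1 (mod 4), so (5/4081) = +(4081/5).
Reduce top mod 5: now compute (1/5).
Reached (1/5) = 1. Collecting the sign flips along the way, the symbol is +1.

1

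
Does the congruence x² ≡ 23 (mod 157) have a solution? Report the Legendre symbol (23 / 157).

Euler's criterion: (23/157) ≡ 23^78 (mod 157).
23^2 ≡ 58 (mod 157)
23^4 ≡ 67 (mod 157)
23^8 ≡ 93 (mod 157)
23^16 ≡ 14 (mod 157)
23^32 ≡ 39 (mod 157)
23^64 ≡ 108 (mod 157)
23^78 = 23^(64+8+4+2) ≡ 156 (mod 157).
Result is 156 ≡ −1, so (23/157) = −1.

-1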